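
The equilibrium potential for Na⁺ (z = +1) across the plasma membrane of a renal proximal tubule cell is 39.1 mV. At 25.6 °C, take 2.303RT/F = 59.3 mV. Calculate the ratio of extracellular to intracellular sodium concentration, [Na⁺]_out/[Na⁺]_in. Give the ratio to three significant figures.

log₁₀([out]/[in]) = E·z/(59.3) = 39.1 × 1 / 59.3 = 0.6594
[out]/[in] = 10^(0.6594) = 4.564

4.56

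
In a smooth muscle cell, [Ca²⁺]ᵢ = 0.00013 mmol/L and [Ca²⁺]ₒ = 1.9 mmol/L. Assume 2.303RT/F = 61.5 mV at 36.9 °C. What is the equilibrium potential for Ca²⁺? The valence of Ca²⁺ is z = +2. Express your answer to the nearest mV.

E = (61.5/z) · log₁₀([Ca²⁺]_out/[Ca²⁺]_in) with z = +2.
= (61.5/2) · log₁₀(1.9/0.00013) = 30.75 · log₁₀(1.462e+04)
= 30.75 · (4.1648) = 128.07 mV

128 mV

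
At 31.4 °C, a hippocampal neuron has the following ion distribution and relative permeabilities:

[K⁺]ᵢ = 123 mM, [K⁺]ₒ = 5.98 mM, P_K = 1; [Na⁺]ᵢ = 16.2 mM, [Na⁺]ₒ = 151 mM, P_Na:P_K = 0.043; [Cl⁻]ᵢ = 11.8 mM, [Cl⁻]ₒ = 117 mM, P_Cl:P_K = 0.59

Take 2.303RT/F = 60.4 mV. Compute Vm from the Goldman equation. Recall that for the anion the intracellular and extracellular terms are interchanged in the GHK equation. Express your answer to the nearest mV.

-60 mV

Vm = 60.4 · log₁₀[(Σ P·[cation]ₒ + Σ P·[anion]ᵢ) / (Σ P·[cation]ᵢ + Σ P·[anion]ₒ)]
Numerator = 1×5.98 + 0.043×151 + 0.59×11.8 = 19.43
Denominator = 1×123 + 0.043×16.2 + 0.59×117 = 192.7
Vm = 60.4 · log₁₀(0.10084) = 60.4 × (-0.9964) = -60.18 mV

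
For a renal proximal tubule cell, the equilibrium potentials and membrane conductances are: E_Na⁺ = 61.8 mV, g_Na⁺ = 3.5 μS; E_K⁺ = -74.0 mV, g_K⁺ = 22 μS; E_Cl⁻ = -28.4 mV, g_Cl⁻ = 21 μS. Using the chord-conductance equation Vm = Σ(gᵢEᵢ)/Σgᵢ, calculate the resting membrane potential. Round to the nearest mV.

-43 mV

Σ gᵢEᵢ = 3.5·(61.8) + 22·(-74.0) + 21·(-28.4) = -2008.10
Σ gᵢ = 3.5 + 22 + 21 = 46.5
Vm = -2008.10 / 46.5 = -43.18 mV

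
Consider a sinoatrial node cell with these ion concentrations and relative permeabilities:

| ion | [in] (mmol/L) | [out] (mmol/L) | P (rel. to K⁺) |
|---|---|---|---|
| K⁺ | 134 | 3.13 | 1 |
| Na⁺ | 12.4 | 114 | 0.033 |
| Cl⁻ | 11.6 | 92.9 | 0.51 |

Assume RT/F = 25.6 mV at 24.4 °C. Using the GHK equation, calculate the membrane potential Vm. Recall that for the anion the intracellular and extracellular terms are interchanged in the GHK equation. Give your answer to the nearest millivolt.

-68 mV

Vm = 25.6 · ln[(Σ P·[cation]ₒ + Σ P·[anion]ᵢ) / (Σ P·[cation]ᵢ + Σ P·[anion]ₒ)]
Numerator = 1×3.13 + 0.033×114 + 0.51×11.6 = 12.81
Denominator = 1×134 + 0.033×12.4 + 0.51×92.9 = 181.8
Vm = 25.6 · ln(0.070456) = 25.6 × (-2.6528) = -67.91 mV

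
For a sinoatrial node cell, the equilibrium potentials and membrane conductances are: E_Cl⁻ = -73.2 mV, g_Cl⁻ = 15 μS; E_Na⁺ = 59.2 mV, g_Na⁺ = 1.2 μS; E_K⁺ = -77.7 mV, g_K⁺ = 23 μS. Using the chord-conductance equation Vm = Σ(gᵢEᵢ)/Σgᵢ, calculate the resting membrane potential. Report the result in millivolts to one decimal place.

-71.8 mV

Σ gᵢEᵢ = 15·(-73.2) + 1.2·(59.2) + 23·(-77.7) = -2814.06
Σ gᵢ = 15 + 1.2 + 23 = 39.2
Vm = -2814.06 / 39.2 = -71.79 mV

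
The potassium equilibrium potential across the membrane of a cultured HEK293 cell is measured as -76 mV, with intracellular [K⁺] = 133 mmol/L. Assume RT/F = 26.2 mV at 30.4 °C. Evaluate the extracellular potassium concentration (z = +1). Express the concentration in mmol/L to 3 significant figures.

Nernst: E = (26.2/1) · ln([out]/[in]), so ln([out]/[in]) = -76.0 × 1 / 26.2 = -2.9008.
[out]/[in] = e^(-2.9008) = 0.05498.
[out] = 0.05498 × 133 = 7.313 mmol/L.

7.31 mmol/L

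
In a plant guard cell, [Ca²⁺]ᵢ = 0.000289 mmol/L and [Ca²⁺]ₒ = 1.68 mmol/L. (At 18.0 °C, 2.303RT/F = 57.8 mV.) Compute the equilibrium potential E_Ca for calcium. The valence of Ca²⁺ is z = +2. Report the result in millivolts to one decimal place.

108.8 mV

E = (57.8/z) · log₁₀([Ca²⁺]_out/[Ca²⁺]_in) with z = +2.
= (57.8/2) · log₁₀(1.68/0.000289) = 28.90 · log₁₀(5813)
= 28.90 · (3.7644) = 108.79 mV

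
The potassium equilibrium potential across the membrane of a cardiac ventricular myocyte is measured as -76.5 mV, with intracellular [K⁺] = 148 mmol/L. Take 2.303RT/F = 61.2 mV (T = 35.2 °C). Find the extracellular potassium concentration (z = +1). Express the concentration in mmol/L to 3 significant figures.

8.32 mmol/L

Nernst: E = (61.2/1) · log₁₀([out]/[in]), so log₁₀([out]/[in]) = -76.5 × 1 / 61.2 = -1.2500.
[out]/[in] = 10^(-1.2500) = 0.05623.
[out] = 0.05623 × 148 = 8.323 mmol/L.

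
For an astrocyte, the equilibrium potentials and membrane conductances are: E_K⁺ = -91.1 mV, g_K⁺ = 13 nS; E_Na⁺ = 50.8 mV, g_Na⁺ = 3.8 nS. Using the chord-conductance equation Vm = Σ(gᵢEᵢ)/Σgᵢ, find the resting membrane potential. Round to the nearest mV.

Σ gᵢEᵢ = 13·(-91.1) + 3.8·(50.8) = -991.26
Σ gᵢ = 13 + 3.8 = 16.8
Vm = -991.26 / 16.8 = -59.00 mV

-59 mV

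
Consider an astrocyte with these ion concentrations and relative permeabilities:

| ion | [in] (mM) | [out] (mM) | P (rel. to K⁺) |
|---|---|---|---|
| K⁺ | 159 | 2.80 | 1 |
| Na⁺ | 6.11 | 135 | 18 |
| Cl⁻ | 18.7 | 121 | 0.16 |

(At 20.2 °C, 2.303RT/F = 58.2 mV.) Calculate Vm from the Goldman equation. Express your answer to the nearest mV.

54 mV

Vm = 58.2 · log₁₀[(Σ P·[cation]ₒ + Σ P·[anion]ᵢ) / (Σ P·[cation]ᵢ + Σ P·[anion]ₒ)]
Numerator = 1×2.80 + 18×135 + 0.16×18.7 = 2436
Denominator = 1×159 + 18×6.11 + 0.16×121 = 288.3
Vm = 58.2 · log₁₀(8.4476) = 58.2 × (0.9267) = 53.94 mV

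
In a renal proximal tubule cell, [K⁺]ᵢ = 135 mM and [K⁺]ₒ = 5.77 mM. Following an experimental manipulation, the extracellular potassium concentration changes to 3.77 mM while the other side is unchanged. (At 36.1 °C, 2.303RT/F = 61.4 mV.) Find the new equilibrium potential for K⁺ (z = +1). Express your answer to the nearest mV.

After the shift: [K⁺]_out = 3.77, [K⁺]_in = 135 mM.
E_new = (61.4/1)·log₁₀(3.77/135) = 61.40 · (-1.5540) = -95.42 mV

-95 mV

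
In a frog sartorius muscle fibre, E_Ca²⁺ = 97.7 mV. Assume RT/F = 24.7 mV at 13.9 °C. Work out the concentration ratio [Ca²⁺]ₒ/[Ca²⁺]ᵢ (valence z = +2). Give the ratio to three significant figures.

ln([out]/[in]) = E·z/(24.7) = 97.7 × 2 / 24.7 = 7.9109
[out]/[in] = e^(7.9109) = 2727

2730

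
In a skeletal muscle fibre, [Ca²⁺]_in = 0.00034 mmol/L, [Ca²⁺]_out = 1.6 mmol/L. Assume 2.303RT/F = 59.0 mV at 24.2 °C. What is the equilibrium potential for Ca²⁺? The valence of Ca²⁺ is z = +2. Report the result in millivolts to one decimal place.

E = (59.0/z) · log₁₀([Ca²⁺]_out/[Ca²⁺]_in) with z = +2.
= (59.0/2) · log₁₀(1.6/0.00034) = 29.50 · log₁₀(4706)
= 29.50 · (3.6726) = 108.34 mV

108.3 mV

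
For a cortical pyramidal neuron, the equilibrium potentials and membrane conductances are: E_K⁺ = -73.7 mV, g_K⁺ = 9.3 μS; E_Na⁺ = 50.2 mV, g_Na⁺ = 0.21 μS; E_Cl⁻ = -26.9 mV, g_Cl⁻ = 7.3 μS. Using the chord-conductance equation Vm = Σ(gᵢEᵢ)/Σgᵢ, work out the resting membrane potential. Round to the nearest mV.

-52 mV

Σ gᵢEᵢ = 9.3·(-73.7) + 0.21·(50.2) + 7.3·(-26.9) = -871.24
Σ gᵢ = 9.3 + 0.21 + 7.3 = 16.81
Vm = -871.24 / 16.81 = -51.83 mV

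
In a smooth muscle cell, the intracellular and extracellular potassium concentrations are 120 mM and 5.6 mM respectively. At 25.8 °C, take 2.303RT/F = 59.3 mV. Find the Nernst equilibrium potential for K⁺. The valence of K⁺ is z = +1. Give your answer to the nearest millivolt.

E = (59.3/z) · log₁₀([K⁺]_out/[K⁺]_in) with z = +1.
= (59.3/1) · log₁₀(5.6/120) = 59.30 · log₁₀(0.04667)
= 59.30 · (-1.3310) = -78.93 mV

-79 mV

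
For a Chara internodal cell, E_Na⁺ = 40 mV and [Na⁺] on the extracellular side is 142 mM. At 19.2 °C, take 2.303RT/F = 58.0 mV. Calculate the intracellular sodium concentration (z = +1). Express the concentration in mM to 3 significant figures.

Nernst: E = (58.0/1) · log₁₀([out]/[in]), so log₁₀([out]/[in]) = 40.0 × 1 / 58.0 = 0.6897.
[out]/[in] = 10^(0.6897) = 4.894.
[in] = 142 / 4.894 = 29.02 mM.

29.0 mM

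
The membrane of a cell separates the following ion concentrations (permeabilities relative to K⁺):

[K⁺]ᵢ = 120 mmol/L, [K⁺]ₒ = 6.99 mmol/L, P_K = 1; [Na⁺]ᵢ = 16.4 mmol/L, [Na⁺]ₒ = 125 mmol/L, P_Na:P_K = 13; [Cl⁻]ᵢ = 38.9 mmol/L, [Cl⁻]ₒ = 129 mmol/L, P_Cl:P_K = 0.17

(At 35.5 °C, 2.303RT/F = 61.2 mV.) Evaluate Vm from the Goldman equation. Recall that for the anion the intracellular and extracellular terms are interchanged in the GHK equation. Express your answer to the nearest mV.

Vm = 61.2 · log₁₀[(Σ P·[cation]ₒ + Σ P·[anion]ᵢ) / (Σ P·[cation]ᵢ + Σ P·[anion]ₒ)]
Numerator = 1×6.99 + 13×125 + 0.17×38.9 = 1639
Denominator = 1×120 + 13×16.4 + 0.17×129 = 355.1
Vm = 61.2 · log₁₀(4.6141) = 61.2 × (0.6641) = 40.64 mV

41 mV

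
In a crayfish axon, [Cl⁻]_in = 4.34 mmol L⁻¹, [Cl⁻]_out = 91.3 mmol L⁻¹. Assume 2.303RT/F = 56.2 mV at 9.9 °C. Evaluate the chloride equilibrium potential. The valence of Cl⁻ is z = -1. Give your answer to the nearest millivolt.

E = (56.2/z) · log₁₀([Cl⁻]_out/[Cl⁻]_in) with z = -1.
For an anion, dividing by z = -1 reverses the sign.
= (56.2/-1) · log₁₀(91.3/4.34) = -56.20 · log₁₀(21.04)
= -56.20 · (1.3230) = -74.35 mV

-74 mV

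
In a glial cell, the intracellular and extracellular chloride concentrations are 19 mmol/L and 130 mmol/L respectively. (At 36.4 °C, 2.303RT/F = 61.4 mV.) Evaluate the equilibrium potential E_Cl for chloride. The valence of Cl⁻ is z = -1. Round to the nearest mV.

-51 mV

E = (61.4/z) · log₁₀([Cl⁻]_out/[Cl⁻]_in) with z = -1.
For an anion, dividing by z = -1 reverses the sign.
= (61.4/-1) · log₁₀(130/19) = -61.40 · log₁₀(6.842)
= -61.40 · (0.8352) = -51.28 mV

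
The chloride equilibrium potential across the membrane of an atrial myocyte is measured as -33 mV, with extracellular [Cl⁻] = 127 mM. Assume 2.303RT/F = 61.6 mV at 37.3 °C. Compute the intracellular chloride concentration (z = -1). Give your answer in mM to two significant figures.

Nernst: E = (61.6/-1) · log₁₀([out]/[in]), so log₁₀([out]/[in]) = -33.0 × -1 / 61.6 = 0.5357.
[out]/[in] = 10^(0.5357) = 3.433.
[in] = 127 / 3.433 = 36.99 mM.

37 mM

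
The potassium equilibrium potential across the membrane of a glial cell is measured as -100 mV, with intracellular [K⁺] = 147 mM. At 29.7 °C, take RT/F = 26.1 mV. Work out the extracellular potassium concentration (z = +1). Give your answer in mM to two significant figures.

Nernst: E = (26.1/1) · ln([out]/[in]), so ln([out]/[in]) = -100.0 × 1 / 26.1 = -3.8314.
[out]/[in] = e^(-3.8314) = 0.02168.
[out] = 0.02168 × 147 = 3.187 mM.

3.2 mM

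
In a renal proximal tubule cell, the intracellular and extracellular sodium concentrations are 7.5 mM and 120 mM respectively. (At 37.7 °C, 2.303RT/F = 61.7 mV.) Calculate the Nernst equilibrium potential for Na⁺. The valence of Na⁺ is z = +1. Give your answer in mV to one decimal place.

E = (61.7/z) · log₁₀([Na⁺]_out/[Na⁺]_in) with z = +1.
= (61.7/1) · log₁₀(120/7.5) = 61.70 · log₁₀(16)
= 61.70 · (1.2041) = 74.29 mV

74.3 mV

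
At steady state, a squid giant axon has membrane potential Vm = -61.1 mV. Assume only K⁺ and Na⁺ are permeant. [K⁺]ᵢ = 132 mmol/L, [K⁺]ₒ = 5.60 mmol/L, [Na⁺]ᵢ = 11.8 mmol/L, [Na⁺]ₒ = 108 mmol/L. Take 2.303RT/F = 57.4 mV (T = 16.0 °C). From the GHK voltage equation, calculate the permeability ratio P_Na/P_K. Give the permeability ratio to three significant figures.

Let α = P_Na/P_K. GHK: Vm = 57.4·log₁₀[(Kₒ + α·Naₒ)/(Kᵢ + α·Naᵢ)].
10^(Vm/57.4) = 10^(-61.1/57.4) = 0.086207
So 0.086207·(Kᵢ + α·Naᵢ) = Kₒ + α·Naₒ → α = (0.086207·132.0 − 5.6) / (108.0 − 0.086207·11.8)
α = (11.38 − 5.6) / (108.0 − 1.017) = 5.779/107 = 0.05402

0.0540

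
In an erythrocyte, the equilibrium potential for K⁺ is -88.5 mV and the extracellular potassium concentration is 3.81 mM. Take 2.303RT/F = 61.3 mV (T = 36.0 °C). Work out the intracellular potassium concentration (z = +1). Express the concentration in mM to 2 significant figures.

110 mM

Nernst: E = (61.3/1) · log₁₀([out]/[in]), so log₁₀([out]/[in]) = -88.5 × 1 / 61.3 = -1.4437.
[out]/[in] = 10^(-1.4437) = 0.036.
[in] = 3.81 / 0.036 = 105.8 mM.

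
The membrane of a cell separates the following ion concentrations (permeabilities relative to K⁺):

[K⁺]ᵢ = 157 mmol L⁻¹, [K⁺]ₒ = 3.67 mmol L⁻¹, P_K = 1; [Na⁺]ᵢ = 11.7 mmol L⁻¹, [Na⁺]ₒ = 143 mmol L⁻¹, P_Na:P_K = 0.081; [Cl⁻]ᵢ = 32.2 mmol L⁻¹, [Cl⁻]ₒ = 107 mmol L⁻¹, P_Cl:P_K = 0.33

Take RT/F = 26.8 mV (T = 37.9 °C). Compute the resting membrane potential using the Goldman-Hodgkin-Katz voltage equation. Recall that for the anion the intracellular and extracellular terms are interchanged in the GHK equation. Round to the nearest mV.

-54 mV

Vm = 26.8 · ln[(Σ P·[cation]ₒ + Σ P·[anion]ᵢ) / (Σ P·[cation]ᵢ + Σ P·[anion]ₒ)]
Numerator = 1×3.67 + 0.081×143 + 0.33×32.2 = 25.88
Denominator = 1×157 + 0.081×11.7 + 0.33×107 = 193.3
Vm = 26.8 · ln(0.13391) = 26.8 × (-2.0106) = -53.88 mV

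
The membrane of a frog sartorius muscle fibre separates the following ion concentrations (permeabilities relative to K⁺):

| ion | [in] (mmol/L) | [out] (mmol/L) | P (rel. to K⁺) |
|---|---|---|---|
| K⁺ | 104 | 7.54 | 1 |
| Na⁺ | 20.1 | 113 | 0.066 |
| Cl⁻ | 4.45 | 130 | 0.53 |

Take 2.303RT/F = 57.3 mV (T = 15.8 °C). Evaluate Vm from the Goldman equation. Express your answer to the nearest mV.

Vm = 57.3 · log₁₀[(Σ P·[cation]ₒ + Σ P·[anion]ᵢ) / (Σ P·[cation]ᵢ + Σ P·[anion]ₒ)]
Numerator = 1×7.54 + 0.066×113 + 0.53×4.45 = 17.36
Denominator = 1×104 + 0.066×20.1 + 0.53×130 = 174.2
Vm = 57.3 · log₁₀(0.09962) = 57.3 × (-1.0017) = -57.39 mV

-57 mV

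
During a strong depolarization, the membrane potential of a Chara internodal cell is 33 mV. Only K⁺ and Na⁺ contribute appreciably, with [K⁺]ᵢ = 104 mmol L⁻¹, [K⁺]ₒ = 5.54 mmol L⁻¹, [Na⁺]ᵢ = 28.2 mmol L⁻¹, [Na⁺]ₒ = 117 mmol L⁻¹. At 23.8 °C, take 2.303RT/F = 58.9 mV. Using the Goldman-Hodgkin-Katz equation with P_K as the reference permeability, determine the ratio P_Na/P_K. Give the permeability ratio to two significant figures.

Let α = P_Na/P_K. GHK: Vm = 58.9·log₁₀[(Kₒ + α·Naₒ)/(Kᵢ + α·Naᵢ)].
10^(Vm/58.9) = 10^(33.0/58.9) = 3.6331
So 3.6331·(Kᵢ + α·Naᵢ) = Kₒ + α·Naₒ → α = (3.6331·104.0 − 5.54) / (117.0 − 3.6331·28.2)
α = (377.8 − 5.54) / (117.0 − 102.5) = 372.3/14.55 = 25.59

26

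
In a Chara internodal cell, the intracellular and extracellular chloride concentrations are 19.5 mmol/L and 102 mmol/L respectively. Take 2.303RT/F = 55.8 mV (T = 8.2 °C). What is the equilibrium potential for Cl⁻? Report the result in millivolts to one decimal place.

-40.1 mV

E = (55.8/z) · log₁₀([Cl⁻]_out/[Cl⁻]_in) with z = -1.
For an anion, dividing by z = -1 reverses the sign.
= (55.8/-1) · log₁₀(102/19.5) = -55.80 · log₁₀(5.231)
= -55.80 · (0.7186) = -40.10 mV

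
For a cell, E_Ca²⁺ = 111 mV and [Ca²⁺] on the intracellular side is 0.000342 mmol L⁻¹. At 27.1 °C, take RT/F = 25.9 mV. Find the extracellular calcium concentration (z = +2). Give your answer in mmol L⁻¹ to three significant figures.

Nernst: E = (25.9/2) · ln([out]/[in]), so ln([out]/[in]) = 111.0 × 2 / 25.9 = 8.5714.
[out]/[in] = e^(8.5714) = 5279.
[out] = 5279 × 0.000342 = 1.805 mmol L⁻¹.

1.81 mmol L⁻¹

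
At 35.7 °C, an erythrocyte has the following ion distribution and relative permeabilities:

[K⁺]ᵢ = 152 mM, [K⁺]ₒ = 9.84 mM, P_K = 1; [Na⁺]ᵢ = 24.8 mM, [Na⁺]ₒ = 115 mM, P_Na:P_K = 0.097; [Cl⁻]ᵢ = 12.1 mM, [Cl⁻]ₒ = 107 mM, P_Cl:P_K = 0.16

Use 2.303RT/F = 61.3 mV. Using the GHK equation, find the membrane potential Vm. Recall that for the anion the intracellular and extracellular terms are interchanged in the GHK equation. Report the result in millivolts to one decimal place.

Vm = 61.3 · log₁₀[(Σ P·[cation]ₒ + Σ P·[anion]ᵢ) / (Σ P·[cation]ᵢ + Σ P·[anion]ₒ)]
Numerator = 1×9.84 + 0.097×115 + 0.16×12.1 = 22.93
Denominator = 1×152 + 0.097×24.8 + 0.16×107 = 171.5
Vm = 61.3 · log₁₀(0.13369) = 61.3 × (-0.8739) = -53.57 mV

-53.6 mV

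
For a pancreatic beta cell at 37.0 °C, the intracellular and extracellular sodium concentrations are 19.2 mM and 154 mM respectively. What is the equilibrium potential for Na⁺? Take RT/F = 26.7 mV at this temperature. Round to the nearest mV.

E = (26.7/z) · ln([Na⁺]_out/[Na⁺]_in) with z = +1.
= (26.7/1) · ln(154/19.2) = 26.70 · ln(8.021)
= 26.70 · (2.0820) = 55.59 mV

56 mV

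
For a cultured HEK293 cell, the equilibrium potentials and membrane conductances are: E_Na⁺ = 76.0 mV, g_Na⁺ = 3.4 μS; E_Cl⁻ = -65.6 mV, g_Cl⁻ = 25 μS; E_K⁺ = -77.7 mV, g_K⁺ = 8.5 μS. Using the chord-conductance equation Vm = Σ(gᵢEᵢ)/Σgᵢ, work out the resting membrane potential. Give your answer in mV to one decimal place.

-55.3 mV

Σ gᵢEᵢ = 3.4·(76.0) + 25·(-65.6) + 8.5·(-77.7) = -2042.05
Σ gᵢ = 3.4 + 25 + 8.5 = 36.9
Vm = -2042.05 / 36.9 = -55.34 mV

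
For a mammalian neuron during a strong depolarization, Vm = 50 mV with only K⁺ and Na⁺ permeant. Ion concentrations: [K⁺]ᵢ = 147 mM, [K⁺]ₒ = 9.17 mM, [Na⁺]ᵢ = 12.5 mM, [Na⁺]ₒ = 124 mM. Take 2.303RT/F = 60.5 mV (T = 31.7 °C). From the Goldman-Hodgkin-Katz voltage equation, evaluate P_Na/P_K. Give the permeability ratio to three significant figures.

Let α = P_Na/P_K. GHK: Vm = 60.5·log₁₀[(Kₒ + α·Naₒ)/(Kᵢ + α·Naᵢ)].
10^(Vm/60.5) = 10^(50.0/60.5) = 6.7057
So 6.7057·(Kᵢ + α·Naᵢ) = Kₒ + α·Naₒ → α = (6.7057·147.0 − 9.17) / (124.0 − 6.7057·12.5)
α = (985.7 − 9.17) / (124.0 − 83.82) = 976.6/40.18 = 24.31

24.3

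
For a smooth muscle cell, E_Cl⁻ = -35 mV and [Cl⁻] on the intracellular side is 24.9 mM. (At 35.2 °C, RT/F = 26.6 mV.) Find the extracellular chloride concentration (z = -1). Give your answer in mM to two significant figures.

Nernst: E = (26.6/-1) · ln([out]/[in]), so ln([out]/[in]) = -35.0 × -1 / 26.6 = 1.3158.
[out]/[in] = e^(1.3158) = 3.728.
[out] = 3.728 × 24.9 = 92.82 mM.

93 mM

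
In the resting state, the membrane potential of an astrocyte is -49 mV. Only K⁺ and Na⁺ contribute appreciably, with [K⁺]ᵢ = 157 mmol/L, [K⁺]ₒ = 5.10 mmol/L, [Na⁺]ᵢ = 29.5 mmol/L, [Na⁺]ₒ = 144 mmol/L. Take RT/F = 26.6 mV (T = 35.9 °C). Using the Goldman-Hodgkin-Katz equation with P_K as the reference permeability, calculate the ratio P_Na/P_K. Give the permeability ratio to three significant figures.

Let α = P_Na/P_K. GHK: Vm = 26.6·ln[(Kₒ + α·Naₒ)/(Kᵢ + α·Naᵢ)].
e^(Vm/26.6) = e^(-49.0/26.6) = 0.15848
So 0.15848·(Kᵢ + α·Naᵢ) = Kₒ + α·Naₒ → α = (0.15848·157.0 − 5.1) / (144.0 − 0.15848·29.5)
α = (24.88 − 5.1) / (144.0 − 4.675) = 19.78/139.3 = 0.142

0.142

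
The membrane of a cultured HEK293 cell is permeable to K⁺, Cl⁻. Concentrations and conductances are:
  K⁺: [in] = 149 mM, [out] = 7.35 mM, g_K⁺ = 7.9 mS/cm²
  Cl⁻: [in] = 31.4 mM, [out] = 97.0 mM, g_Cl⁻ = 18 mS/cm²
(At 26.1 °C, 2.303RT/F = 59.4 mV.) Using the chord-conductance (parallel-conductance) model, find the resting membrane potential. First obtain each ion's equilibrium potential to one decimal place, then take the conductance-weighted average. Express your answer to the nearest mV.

E_K⁺ = (59.4/1)·log₁₀(7.35/149) = -77.6 mV
E_Cl⁻ = (59.4/-1)·log₁₀(97.0/31.4) = -29.1 mV
Vm = (Σ gᵢEᵢ)/(Σ gᵢ) = (7.9·-77.6 + 18·-29.1) / (7.9 + 18)
= -1136.84 / 25.9 = -43.89 mV

-44 mV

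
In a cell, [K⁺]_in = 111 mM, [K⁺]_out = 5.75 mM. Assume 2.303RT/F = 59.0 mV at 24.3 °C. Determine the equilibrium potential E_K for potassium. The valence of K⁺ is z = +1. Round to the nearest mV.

-76 mV

E = (59.0/z) · log₁₀([K⁺]_out/[K⁺]_in) with z = +1.
= (59.0/1) · log₁₀(5.75/111) = 59.00 · log₁₀(0.0518)
= 59.00 · (-1.2857) = -75.85 mV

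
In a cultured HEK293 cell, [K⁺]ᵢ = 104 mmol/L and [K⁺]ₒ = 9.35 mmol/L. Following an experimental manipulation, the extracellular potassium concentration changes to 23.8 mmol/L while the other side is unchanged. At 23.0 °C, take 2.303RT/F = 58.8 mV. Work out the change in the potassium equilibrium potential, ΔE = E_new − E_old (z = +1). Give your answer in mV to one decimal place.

23.9 mV

E_old = (58.8/1)·log₁₀(9.35/104) = -61.52 mV
E_new = (58.8/1)·log₁₀(23.8/104) = -37.66 mV
ΔE = -37.66 − (-61.52) = 23.86 mV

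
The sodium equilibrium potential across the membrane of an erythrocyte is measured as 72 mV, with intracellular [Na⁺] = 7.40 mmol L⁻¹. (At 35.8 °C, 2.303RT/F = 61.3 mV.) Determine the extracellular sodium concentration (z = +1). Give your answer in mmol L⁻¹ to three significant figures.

111 mmol L⁻¹

Nernst: E = (61.3/1) · log₁₀([out]/[in]), so log₁₀([out]/[in]) = 72.0 × 1 / 61.3 = 1.1746.
[out]/[in] = 10^(1.1746) = 14.95.
[out] = 14.95 × 7.40 = 110.6 mmol L⁻¹.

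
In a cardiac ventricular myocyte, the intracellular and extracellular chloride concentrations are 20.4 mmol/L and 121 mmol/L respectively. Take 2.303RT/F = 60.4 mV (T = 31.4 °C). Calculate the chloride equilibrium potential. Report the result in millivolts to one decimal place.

E = (60.4/z) · log₁₀([Cl⁻]_out/[Cl⁻]_in) with z = -1.
For an anion, dividing by z = -1 reverses the sign.
= (60.4/-1) · log₁₀(121/20.4) = -60.40 · log₁₀(5.931)
= -60.40 · (0.7732) = -46.70 mV

-46.7 mV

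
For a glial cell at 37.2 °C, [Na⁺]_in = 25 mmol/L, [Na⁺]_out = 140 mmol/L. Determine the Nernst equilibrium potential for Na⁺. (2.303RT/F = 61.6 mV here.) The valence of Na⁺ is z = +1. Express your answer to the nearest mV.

46 mV

E = (61.6/z) · log₁₀([Na⁺]_out/[Na⁺]_in) with z = +1.
= (61.6/1) · log₁₀(140/25) = 61.60 · log₁₀(5.6)
= 61.60 · (0.7482) = 46.09 mV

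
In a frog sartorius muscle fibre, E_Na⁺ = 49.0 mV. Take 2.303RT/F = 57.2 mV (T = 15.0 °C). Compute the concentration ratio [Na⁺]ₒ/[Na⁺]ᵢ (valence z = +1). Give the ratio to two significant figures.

7.2

log₁₀([out]/[in]) = E·z/(57.2) = 49.0 × 1 / 57.2 = 0.8566
[out]/[in] = 10^(0.8566) = 7.189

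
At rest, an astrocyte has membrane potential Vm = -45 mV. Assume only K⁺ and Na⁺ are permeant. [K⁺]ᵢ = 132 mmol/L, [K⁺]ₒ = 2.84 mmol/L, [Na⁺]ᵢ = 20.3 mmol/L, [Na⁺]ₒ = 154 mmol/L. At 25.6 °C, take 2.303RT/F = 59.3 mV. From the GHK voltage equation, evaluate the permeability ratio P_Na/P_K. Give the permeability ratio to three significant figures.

Let α = P_Na/P_K. GHK: Vm = 59.3·log₁₀[(Kₒ + α·Naₒ)/(Kᵢ + α·Naᵢ)].
10^(Vm/59.3) = 10^(-45.0/59.3) = 0.17424
So 0.17424·(Kᵢ + α·Naᵢ) = Kₒ + α·Naₒ → α = (0.17424·132.0 − 2.84) / (154.0 − 0.17424·20.3)
α = (23 − 2.84) / (154.0 − 3.537) = 20.16/150.5 = 0.134

0.134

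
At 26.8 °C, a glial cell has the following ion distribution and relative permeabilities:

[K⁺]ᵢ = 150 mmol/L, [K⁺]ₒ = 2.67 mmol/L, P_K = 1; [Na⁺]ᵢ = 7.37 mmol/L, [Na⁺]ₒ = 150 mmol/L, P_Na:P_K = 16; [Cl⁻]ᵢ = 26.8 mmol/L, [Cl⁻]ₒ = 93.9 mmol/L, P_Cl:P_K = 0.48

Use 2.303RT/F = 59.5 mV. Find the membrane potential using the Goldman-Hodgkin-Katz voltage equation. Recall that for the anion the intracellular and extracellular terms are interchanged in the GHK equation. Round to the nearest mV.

53 mV

Vm = 59.5 · log₁₀[(Σ P·[cation]ₒ + Σ P·[anion]ᵢ) / (Σ P·[cation]ᵢ + Σ P·[anion]ₒ)]
Numerator = 1×2.67 + 16×150 + 0.48×26.8 = 2416
Denominator = 1×150 + 16×7.37 + 0.48×93.9 = 313
Vm = 59.5 · log₁₀(7.7176) = 59.5 × (0.8875) = 52.81 mV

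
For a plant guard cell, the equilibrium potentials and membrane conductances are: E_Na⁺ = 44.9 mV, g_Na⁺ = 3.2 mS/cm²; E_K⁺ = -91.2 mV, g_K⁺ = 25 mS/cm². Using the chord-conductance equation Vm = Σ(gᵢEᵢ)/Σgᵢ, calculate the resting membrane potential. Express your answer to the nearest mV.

-76 mV

Σ gᵢEᵢ = 3.2·(44.9) + 25·(-91.2) = -2136.32
Σ gᵢ = 3.2 + 25 = 28.2
Vm = -2136.32 / 28.2 = -75.76 mV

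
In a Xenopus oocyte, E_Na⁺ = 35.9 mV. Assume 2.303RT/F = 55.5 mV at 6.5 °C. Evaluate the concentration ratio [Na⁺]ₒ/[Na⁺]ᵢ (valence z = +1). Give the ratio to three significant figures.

4.43

log₁₀([out]/[in]) = E·z/(55.5) = 35.9 × 1 / 55.5 = 0.6468
[out]/[in] = 10^(0.6468) = 4.435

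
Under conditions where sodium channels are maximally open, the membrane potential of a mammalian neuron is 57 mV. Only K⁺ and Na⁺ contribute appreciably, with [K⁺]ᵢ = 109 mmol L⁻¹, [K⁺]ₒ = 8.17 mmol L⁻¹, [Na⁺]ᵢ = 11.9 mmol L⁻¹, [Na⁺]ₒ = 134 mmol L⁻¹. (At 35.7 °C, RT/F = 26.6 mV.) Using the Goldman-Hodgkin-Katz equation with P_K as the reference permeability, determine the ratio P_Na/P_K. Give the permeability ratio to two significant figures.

28

Let α = P_Na/P_K. GHK: Vm = 26.6·ln[(Kₒ + α·Naₒ)/(Kᵢ + α·Naᵢ)].
e^(Vm/26.6) = e^(57.0/26.6) = 8.5238
So 8.5238·(Kᵢ + α·Naᵢ) = Kₒ + α·Naₒ → α = (8.5238·109.0 − 8.17) / (134.0 − 8.5238·11.9)
α = (929.1 − 8.17) / (134.0 − 101.4) = 920.9/32.57 = 28.28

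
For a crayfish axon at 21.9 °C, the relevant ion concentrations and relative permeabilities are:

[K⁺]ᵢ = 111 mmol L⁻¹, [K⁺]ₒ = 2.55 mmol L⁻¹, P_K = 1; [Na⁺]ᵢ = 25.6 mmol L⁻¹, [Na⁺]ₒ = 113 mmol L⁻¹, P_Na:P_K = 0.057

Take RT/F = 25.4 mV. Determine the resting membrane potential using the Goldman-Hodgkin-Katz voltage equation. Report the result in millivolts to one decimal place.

-64.2 mV

Vm = 25.4 · ln[(Σ P·[cation]ₒ + Σ P·[anion]ᵢ) / (Σ P·[cation]ᵢ + Σ P·[anion]ₒ)]
Numerator = 1×2.55 + 0.057×113 = 8.991
Denominator = 1×111 + 0.057×25.6 = 112.5
Vm = 25.4 · ln(0.079949) = 25.4 × (-2.5264) = -64.17 mV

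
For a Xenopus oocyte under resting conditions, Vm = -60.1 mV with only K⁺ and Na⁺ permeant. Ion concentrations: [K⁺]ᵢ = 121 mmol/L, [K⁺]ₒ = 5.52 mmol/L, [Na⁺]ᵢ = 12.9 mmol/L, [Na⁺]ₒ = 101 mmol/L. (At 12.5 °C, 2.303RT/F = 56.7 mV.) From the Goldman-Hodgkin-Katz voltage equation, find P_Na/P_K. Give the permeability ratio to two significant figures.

Let α = P_Na/P_K. GHK: Vm = 56.7·log₁₀[(Kₒ + α·Naₒ)/(Kᵢ + α·Naᵢ)].
10^(Vm/56.7) = 10^(-60.1/56.7) = 0.087103
So 0.087103·(Kᵢ + α·Naᵢ) = Kₒ + α·Naₒ → α = (0.087103·121.0 − 5.52) / (101.0 − 0.087103·12.9)
α = (10.54 − 5.52) / (101.0 − 1.124) = 5.02/99.88 = 0.05026

0.050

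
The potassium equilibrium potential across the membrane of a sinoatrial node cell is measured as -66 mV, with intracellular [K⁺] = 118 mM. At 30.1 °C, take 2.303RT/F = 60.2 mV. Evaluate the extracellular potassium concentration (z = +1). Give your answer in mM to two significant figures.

Nernst: E = (60.2/1) · log₁₀([out]/[in]), so log₁₀([out]/[in]) = -66.0 × 1 / 60.2 = -1.0963.
[out]/[in] = 10^(-1.0963) = 0.0801.
[out] = 0.0801 × 118 = 9.452 mM.

9.5 mM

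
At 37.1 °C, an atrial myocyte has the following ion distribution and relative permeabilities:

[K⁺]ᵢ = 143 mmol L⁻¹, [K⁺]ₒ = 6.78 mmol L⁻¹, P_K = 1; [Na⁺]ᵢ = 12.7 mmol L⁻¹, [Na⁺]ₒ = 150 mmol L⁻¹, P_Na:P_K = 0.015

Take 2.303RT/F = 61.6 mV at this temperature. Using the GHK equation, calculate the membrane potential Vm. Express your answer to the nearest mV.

-74 mV

Vm = 61.6 · log₁₀[(Σ P·[cation]ₒ + Σ P·[anion]ᵢ) / (Σ P·[cation]ᵢ + Σ P·[anion]ₒ)]
Numerator = 1×6.78 + 0.015×150 = 9.03
Denominator = 1×143 + 0.015×12.7 = 143.2
Vm = 61.6 · log₁₀(0.063063) = 61.6 × (-1.2002) = -73.93 mV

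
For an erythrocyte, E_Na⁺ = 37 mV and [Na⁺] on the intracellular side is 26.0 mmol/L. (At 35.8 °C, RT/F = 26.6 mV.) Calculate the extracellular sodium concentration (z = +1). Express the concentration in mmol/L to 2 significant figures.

Nernst: E = (26.6/1) · ln([out]/[in]), so ln([out]/[in]) = 37.0 × 1 / 26.6 = 1.3910.
[out]/[in] = e^(1.3910) = 4.019.
[out] = 4.019 × 26.0 = 104.5 mmol/L.

100 mmol/L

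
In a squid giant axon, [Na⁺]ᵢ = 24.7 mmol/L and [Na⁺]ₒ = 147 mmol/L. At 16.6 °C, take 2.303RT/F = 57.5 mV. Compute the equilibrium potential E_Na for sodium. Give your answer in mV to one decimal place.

E = (57.5/z) · log₁₀([Na⁺]_out/[Na⁺]_in) with z = +1.
= (57.5/1) · log₁₀(147/24.7) = 57.50 · log₁₀(5.951)
= 57.50 · (0.7746) = 44.54 mV

44.5 mV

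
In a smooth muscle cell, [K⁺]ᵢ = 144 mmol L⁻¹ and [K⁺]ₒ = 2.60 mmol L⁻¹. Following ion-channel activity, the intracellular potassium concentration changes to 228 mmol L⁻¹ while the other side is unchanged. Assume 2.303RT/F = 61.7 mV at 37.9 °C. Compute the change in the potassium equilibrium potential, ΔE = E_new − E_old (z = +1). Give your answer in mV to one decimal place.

-12.3 mV

E_old = (61.7/1)·log₁₀(2.60/144) = -107.57 mV
E_new = (61.7/1)·log₁₀(2.60/228) = -119.88 mV
ΔE = -119.88 − (-107.57) = -12.31 mV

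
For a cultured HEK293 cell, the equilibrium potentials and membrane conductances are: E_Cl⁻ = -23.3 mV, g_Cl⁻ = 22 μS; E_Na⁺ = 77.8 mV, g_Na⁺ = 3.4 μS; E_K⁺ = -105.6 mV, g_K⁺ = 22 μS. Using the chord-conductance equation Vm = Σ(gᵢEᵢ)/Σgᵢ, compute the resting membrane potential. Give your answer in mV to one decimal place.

-54.2 mV

Σ gᵢEᵢ = 22·(-23.3) + 3.4·(77.8) + 22·(-105.6) = -2571.28
Σ gᵢ = 22 + 3.4 + 22 = 47.4
Vm = -2571.28 / 47.4 = -54.25 mV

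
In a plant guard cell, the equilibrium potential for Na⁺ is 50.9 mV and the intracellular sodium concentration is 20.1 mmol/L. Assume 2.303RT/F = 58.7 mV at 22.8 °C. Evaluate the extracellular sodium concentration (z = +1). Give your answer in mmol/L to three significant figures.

148 mmol/L

Nernst: E = (58.7/1) · log₁₀([out]/[in]), so log₁₀([out]/[in]) = 50.9 × 1 / 58.7 = 0.8671.
[out]/[in] = 10^(0.8671) = 7.364.
[out] = 7.364 × 20.1 = 148 mmol/L.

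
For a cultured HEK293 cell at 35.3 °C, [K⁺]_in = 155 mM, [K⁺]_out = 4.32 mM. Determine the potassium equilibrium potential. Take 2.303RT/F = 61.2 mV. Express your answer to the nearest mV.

E = (61.2/z) · log₁₀([K⁺]_out/[K⁺]_in) with z = +1.
= (61.2/1) · log₁₀(4.32/155) = 61.20 · log₁₀(0.02787)
= 61.20 · (-1.5548) = -95.16 mV

-95 mV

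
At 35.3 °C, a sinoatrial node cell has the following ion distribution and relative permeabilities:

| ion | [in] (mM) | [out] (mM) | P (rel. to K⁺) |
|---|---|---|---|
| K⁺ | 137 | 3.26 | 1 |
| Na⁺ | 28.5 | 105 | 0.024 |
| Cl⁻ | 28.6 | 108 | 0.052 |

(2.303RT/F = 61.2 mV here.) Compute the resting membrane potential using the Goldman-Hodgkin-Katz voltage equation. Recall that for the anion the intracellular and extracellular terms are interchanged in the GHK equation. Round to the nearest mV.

-79 mV

Vm = 61.2 · log₁₀[(Σ P·[cation]ₒ + Σ P·[anion]ᵢ) / (Σ P·[cation]ᵢ + Σ P·[anion]ₒ)]
Numerator = 1×3.26 + 0.024×105 + 0.052×28.6 = 7.267
Denominator = 1×137 + 0.024×28.5 + 0.052×108 = 143.3
Vm = 61.2 · log₁₀(0.050713) = 61.2 × (-1.2949) = -79.25 mV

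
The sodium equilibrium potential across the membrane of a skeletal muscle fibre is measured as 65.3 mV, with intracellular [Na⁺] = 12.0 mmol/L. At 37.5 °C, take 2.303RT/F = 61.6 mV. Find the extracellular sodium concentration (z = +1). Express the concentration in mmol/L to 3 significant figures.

Nernst: E = (61.6/1) · log₁₀([out]/[in]), so log₁₀([out]/[in]) = 65.3 × 1 / 61.6 = 1.0601.
[out]/[in] = 10^(1.0601) = 11.48.
[out] = 11.48 × 12.0 = 137.8 mmol/L.

138 mmol/L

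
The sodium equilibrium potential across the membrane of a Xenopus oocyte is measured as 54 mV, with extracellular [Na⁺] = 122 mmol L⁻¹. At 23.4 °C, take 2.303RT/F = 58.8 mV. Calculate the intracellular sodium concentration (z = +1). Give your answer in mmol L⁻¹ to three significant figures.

14.7 mmol L⁻¹

Nernst: E = (58.8/1) · log₁₀([out]/[in]), so log₁₀([out]/[in]) = 54.0 × 1 / 58.8 = 0.9184.
[out]/[in] = 10^(0.9184) = 8.286.
[in] = 122 / 8.286 = 14.72 mmol L⁻¹.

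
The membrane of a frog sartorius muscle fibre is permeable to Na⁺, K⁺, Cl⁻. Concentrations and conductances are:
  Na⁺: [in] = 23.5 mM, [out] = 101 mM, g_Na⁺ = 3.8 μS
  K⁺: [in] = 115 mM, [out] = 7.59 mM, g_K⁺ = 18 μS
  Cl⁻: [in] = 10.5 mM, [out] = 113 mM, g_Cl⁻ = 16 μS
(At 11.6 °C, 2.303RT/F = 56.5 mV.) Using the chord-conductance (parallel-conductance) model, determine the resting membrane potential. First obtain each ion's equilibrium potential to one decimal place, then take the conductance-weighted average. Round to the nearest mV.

-53 mV

E_Na⁺ = (56.5/1)·log₁₀(101/23.5) = 35.8 mV
E_K⁺ = (56.5/1)·log₁₀(7.59/115) = -66.7 mV
E_Cl⁻ = (56.5/-1)·log₁₀(113/10.5) = -58.3 mV
Vm = (Σ gᵢEᵢ)/(Σ gᵢ) = (3.8·35.8 + 18·-66.7 + 16·-58.3) / (3.8 + 18 + 16)
= -1997.36 / 37.8 = -52.84 mV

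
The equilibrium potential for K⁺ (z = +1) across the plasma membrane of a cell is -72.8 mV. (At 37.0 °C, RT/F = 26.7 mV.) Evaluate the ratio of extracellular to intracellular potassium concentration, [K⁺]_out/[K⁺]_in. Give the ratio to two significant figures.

0.065

ln([out]/[in]) = E·z/(26.7) = -72.8 × 1 / 26.7 = -2.7266
[out]/[in] = e^(-2.7266) = 0.06544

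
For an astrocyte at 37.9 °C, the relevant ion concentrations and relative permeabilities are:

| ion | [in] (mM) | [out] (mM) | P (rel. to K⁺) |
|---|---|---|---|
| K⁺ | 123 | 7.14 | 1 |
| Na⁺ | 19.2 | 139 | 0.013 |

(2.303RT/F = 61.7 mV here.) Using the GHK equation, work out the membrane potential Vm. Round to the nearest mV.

-70 mV

Vm = 61.7 · log₁₀[(Σ P·[cation]ₒ + Σ P·[anion]ᵢ) / (Σ P·[cation]ᵢ + Σ P·[anion]ₒ)]
Numerator = 1×7.14 + 0.013×139 = 8.947
Denominator = 1×123 + 0.013×19.2 = 123.2
Vm = 61.7 · log₁₀(0.072593) = 61.7 × (-1.1391) = -70.28 mV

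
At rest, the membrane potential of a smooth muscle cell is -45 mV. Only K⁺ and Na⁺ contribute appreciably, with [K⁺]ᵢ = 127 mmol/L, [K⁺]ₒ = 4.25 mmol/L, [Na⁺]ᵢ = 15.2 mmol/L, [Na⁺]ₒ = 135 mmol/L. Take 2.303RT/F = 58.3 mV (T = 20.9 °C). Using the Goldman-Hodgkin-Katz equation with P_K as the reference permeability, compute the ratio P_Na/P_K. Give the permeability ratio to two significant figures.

Let α = P_Na/P_K. GHK: Vm = 58.3·log₁₀[(Kₒ + α·Naₒ)/(Kᵢ + α·Naᵢ)].
10^(Vm/58.3) = 10^(-45.0/58.3) = 0.16909
So 0.16909·(Kᵢ + α·Naᵢ) = Kₒ + α·Naₒ → α = (0.16909·127.0 − 4.25) / (135.0 − 0.16909·15.2)
α = (21.48 − 4.25) / (135.0 − 2.57) = 17.23/132.4 = 0.1301

0.13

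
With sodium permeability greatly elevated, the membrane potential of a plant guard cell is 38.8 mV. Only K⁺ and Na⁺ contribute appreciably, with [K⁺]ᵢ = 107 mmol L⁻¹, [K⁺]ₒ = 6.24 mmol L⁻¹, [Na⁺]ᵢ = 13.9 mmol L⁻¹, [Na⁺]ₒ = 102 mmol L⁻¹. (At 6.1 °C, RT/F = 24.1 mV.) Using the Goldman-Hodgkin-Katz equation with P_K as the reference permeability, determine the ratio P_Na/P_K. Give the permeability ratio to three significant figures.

Let α = P_Na/P_K. GHK: Vm = 24.1·ln[(Kₒ + α·Naₒ)/(Kᵢ + α·Naᵢ)].
e^(Vm/24.1) = e^(38.8/24.1) = 5.0026
So 5.0026·(Kᵢ + α·Naᵢ) = Kₒ + α·Naₒ → α = (5.0026·107.0 − 6.24) / (102.0 − 5.0026·13.9)
α = (535.3 − 6.24) / (102.0 − 69.54) = 529/32.46 = 16.3

16.3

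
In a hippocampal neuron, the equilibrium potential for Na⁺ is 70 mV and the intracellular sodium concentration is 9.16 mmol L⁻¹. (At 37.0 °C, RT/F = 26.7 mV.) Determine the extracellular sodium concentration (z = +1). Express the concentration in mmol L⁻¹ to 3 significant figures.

126 mmol L⁻¹

Nernst: E = (26.7/1) · ln([out]/[in]), so ln([out]/[in]) = 70.0 × 1 / 26.7 = 2.6217.
[out]/[in] = e^(2.6217) = 13.76.
[out] = 13.76 × 9.16 = 126 mmol L⁻¹.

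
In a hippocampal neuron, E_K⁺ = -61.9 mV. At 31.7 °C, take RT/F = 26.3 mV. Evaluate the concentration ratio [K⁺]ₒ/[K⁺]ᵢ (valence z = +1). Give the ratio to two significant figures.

0.095

ln([out]/[in]) = E·z/(26.3) = -61.9 × 1 / 26.3 = -2.3536
[out]/[in] = e^(-2.3536) = 0.09503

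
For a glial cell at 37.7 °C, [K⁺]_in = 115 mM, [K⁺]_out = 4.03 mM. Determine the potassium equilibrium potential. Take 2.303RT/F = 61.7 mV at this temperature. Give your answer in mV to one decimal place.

E = (61.7/z) · log₁₀([K⁺]_out/[K⁺]_in) with z = +1.
= (61.7/1) · log₁₀(4.03/115) = 61.70 · log₁₀(0.03504)
= 61.70 · (-1.4554) = -89.80 mV

-89.8 mV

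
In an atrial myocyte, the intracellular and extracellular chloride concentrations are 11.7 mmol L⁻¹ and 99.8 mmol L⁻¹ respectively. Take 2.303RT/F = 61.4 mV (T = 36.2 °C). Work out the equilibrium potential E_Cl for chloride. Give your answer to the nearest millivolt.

-57 mV

E = (61.4/z) · log₁₀([Cl⁻]_out/[Cl⁻]_in) with z = -1.
For an anion, dividing by z = -1 reverses the sign.
= (61.4/-1) · log₁₀(99.8/11.7) = -61.40 · log₁₀(8.53)
= -61.40 · (0.9309) = -57.16 mV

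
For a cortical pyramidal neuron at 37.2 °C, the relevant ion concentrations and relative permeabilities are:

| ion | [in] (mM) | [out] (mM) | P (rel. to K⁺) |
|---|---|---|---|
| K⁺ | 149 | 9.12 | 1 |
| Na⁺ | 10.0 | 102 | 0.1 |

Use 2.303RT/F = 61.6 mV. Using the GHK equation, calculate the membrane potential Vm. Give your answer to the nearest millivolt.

Vm = 61.6 · log₁₀[(Σ P·[cation]ₒ + Σ P·[anion]ᵢ) / (Σ P·[cation]ᵢ + Σ P·[anion]ₒ)]
Numerator = 1×9.12 + 0.1×102 = 19.32
Denominator = 1×149 + 0.1×10.0 = 150
Vm = 61.6 · log₁₀(0.1288) = 61.6 × (-0.8901) = -54.83 mV

-55 mV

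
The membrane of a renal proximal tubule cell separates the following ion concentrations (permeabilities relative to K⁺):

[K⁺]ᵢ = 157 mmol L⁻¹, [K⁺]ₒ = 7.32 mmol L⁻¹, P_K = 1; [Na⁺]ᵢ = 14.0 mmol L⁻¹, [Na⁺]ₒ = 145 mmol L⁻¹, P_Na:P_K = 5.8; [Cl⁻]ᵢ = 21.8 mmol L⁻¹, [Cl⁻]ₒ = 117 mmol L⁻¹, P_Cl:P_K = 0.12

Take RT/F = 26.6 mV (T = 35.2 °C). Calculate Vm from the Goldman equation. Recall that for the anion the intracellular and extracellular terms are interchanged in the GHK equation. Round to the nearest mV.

Vm = 26.6 · ln[(Σ P·[cation]ₒ + Σ P·[anion]ᵢ) / (Σ P·[cation]ᵢ + Σ P·[anion]ₒ)]
Numerator = 1×7.32 + 5.8×145 + 0.12×21.8 = 850.9
Denominator = 1×157 + 5.8×14.0 + 0.12×117 = 252.2
Vm = 26.6 · ln(3.3735) = 26.6 × (1.2160) = 32.34 mV

32 mV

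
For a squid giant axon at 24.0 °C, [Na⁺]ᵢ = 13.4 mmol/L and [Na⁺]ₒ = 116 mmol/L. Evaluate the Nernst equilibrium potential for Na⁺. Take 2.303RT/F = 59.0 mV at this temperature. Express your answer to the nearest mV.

E = (59.0/z) · log₁₀([Na⁺]_out/[Na⁺]_in) with z = +1.
= (59.0/1) · log₁₀(116/13.4) = 59.00 · log₁₀(8.657)
= 59.00 · (0.9374) = 55.30 mV

55 mV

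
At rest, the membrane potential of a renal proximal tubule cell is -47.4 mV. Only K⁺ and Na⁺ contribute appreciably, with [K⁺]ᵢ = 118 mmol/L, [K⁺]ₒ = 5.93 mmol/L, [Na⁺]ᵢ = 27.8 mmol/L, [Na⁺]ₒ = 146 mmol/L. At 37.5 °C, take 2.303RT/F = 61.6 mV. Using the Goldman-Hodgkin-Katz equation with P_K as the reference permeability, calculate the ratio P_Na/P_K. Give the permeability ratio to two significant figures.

0.10

Let α = P_Na/P_K. GHK: Vm = 61.6·log₁₀[(Kₒ + α·Naₒ)/(Kᵢ + α·Naᵢ)].
10^(Vm/61.6) = 10^(-47.4/61.6) = 0.17003
So 0.17003·(Kᵢ + α·Naᵢ) = Kₒ + α·Naₒ → α = (0.17003·118.0 − 5.93) / (146.0 − 0.17003·27.8)
α = (20.06 − 5.93) / (146.0 − 4.727) = 14.13/141.3 = 0.1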